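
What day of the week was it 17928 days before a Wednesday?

Tuesday

17928 mod 7 = 1 (since 2561·7 = 17927).
Wednesday − 1 day → Tuesday.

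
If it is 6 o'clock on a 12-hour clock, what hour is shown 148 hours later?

Dividing 148 by 12 gives quotient 12 and remainder 4.
6 + 4 → 10 on a 12-hour dial.

10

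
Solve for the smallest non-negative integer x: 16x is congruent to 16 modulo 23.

16⁻¹ ≡ 13 (mod 23) because 16·13 = 208 = 9·23 + 1.
Multiplying both sides by 13: x ≡ 13·16 = 208 ≡ 1 (mod 23).
Check: 16·1 = 16 = 0·23 + 16.

1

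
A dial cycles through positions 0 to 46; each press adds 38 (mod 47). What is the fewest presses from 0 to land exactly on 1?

47 = 1·38 + 9
38 = 4·9 + 2
9 = 4·2 + 1
2 = 2·1 + 0
Back-substituting gives 38·26 ≡ 1 (mod 47).

26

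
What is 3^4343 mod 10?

7

Last digits of 3^n: 3, 9, 7, 1 (period 4).
4343 mod 4 = 3, so the last digit matches 3^3 = 7.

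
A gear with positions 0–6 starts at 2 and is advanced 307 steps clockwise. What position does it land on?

307 mod 7 = 6 (since 43·7 = 301).
(2 + 6) mod 7 = 1.

1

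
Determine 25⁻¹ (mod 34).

34 = 1·25 + 9
25 = 2·9 + 7
9 = 1·7 + 2
7 = 3·2 + 1
2 = 2·1 + 0
Back-substituting gives 25·15 ≡ 1 (mod 34).

15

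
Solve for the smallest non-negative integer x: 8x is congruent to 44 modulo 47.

29

The inverse of 8 mod 47 is 6 (since 8·6 = 48 ≡ 1).
So x ≡ 6·44 = 264 ≡ 29 (mod 47).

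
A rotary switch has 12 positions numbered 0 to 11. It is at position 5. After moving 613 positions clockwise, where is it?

6

613 mod 12 = 1 (since 51·12 = 612).
(5 + 1) mod 12 = 6.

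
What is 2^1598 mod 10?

The units digit of 2^n cycles with period 4: 2, 4, 8, 6, …
1598 leaves remainder 2 on division by 4, so 2^1598 ends in 4.

4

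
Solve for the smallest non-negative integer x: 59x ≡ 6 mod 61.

58

The inverse of 59 mod 61 is 30 (since 59·30 = 1770 ≡ 1).
So x ≡ 30·6 = 180 ≡ 58 (mod 61).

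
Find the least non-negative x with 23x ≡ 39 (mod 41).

32

23⁻¹ ≡ 25 (mod 41) because 23·25 = 575 = 14·41 + 1.
Multiplying both sides by 25: x ≡ 25·39 = 975 ≡ 32 (mod 41).
Check: 23·32 = 736 = 17·41 + 39.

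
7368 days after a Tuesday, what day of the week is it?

7368 = 1052·7 + 4, so 7368 mod 7 = 4.
Tuesday + 4 days → Saturday.

Saturday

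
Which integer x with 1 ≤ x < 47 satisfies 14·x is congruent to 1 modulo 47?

47 = 3·14 + 5
14 = 2·5 + 4
5 = 1·4 + 1
4 = 4·1 + 0
Back-substituting gives 14·37 ≡ 1 (mod 47).

37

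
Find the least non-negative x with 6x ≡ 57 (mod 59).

The inverse of 6 mod 59 is 10 (since 6·10 = 60 ≡ 1).
So x ≡ 10·57 = 570 ≡ 39 (mod 59).

39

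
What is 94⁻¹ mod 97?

97 = 1·94 + 3
94 = 31·3 + 1
3 = 3·1 + 0
Back-substituting gives 94·32 ≡ 1 (mod 97).

32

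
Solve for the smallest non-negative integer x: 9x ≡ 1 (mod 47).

The inverse of 9 mod 47 is 21 (since 9·21 = 189 ≡ 1).
So x ≡ 21·1 = 21 ≡ 21 (mod 47).
Check: 9·21 = 189 = 4·47 + 1.

21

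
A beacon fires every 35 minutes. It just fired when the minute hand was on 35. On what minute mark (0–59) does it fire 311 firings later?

0

311·35 = 10885.
10885 mod 60 = 25 (since 181·60 = 10860).
(35 + 25) mod 60 = 0.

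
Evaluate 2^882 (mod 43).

1

Successive squares of 2 mod 43: 2^1≡2, 2^2≡4, 2^4≡16, 2^8≡41, 2^16≡4, 2^32≡16, 2^64≡41, 2^128≡4, 2^256≡16, 2^512≡41.
882 = 2 + 16 + 32 + 64 + 256 + 512, so 2^882 ≡ 4·4·16·41·16·41 ≡ 1 (mod 43).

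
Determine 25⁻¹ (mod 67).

59

25·59 = 1475 = 22·67 + 1, so 25⁻¹ ≡ 59 (mod 67).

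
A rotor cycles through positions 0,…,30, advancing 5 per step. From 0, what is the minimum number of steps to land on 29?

12

The inverse of 5 mod 31 is 25 (since 5·25 = 125 ≡ 1).
So x ≡ 25·29 = 725 ≡ 12 (mod 31).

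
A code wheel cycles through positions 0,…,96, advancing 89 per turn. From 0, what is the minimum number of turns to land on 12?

The inverse of 89 mod 97 is 12 (since 89·12 = 1068 ≡ 1).
So x ≡ 12·12 = 144 ≡ 47 (mod 97).

47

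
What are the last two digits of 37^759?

By repeated squaring mod 100: 37^1≡37, 37^2≡69, 37^4≡61, 37^8≡21, 37^16≡41, 37^32≡81, 37^64≡61, 37^128≡21, 37^256≡41, 37^512≡81.
Since 759 = 1 + 2 + 4 + 16 + 32 + 64 + 128 + 512 in binary, 37^759 ≡ 37·69·61·41·81·61·21·81 ≡ 73 (mod 100).

73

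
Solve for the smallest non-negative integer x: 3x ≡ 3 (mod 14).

3⁻¹ ≡ 5 (mod 14) because 3·5 = 15 = 1·14 + 1.
So x ≡ 5·3 = 15 ≡ 1 (mod 14).
Check: 3·1 = 3 = 0·14 + 3.

1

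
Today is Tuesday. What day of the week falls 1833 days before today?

Wednesday

1833 − 261·7 = 6, so 1833 ≡ 6 (mod 7).
Tuesday − 6 days → Wednesday.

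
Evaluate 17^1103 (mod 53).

Successive squares of 17 mod 53: 17^1≡17, 17^2≡24, 17^4≡46, 17^8≡49, 17^16≡16, 17^32≡44, 17^64≡28, 17^128≡42, 17^256≡15, 17^512≡13, 17^1024≡10.
Since 1103 = 1 + 2 + 4 + 8 + 64 + 1024 in binary, 17^1103 ≡ 17·24·46·49·28·10 ≡ 11 (mod 53).

11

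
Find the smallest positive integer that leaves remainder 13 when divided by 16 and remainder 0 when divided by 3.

x ≡ 0 (mod 3) gives x ∈ {0, 3, 6, 9, 12, 15, 18, 21, …}.
The first of these with x mod 16 = 13 is 45.

45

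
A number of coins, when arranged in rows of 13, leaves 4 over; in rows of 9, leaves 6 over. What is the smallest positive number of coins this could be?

x ≡ 6 (mod 9) gives x ∈ {6, 15, 24, 33, 42, 51, 60, 69}.
The first of these with x mod 13 = 4 is 69.

69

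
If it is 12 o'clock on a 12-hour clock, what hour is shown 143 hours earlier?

1

143 mod 12 = 11 (since 11·12 = 132).
12 − 11 → 1 on a 12-hour dial.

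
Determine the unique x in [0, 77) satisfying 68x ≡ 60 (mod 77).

68⁻¹ ≡ 17 (mod 77) because 68·17 = 1156 = 15·77 + 1.
So x ≡ 17·60 = 1020 ≡ 19 (mod 77).

19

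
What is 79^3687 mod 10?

The units digit of 79^n cycles with period 2: 9, 1, …
3687 leaves remainder 1 on division by 2, so 79^3687 ends in 9.

9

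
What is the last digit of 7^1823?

3

The units digit of 7^n cycles with period 4: 7, 9, 3, 1, …
1823 leaves remainder 3 on division by 4, so 7^1823 ends in 3.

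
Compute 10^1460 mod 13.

Successive squares of 10 mod 13: 10^1≡10, 10^2≡9, 10^4≡3, 10^8≡9, 10^16≡3, 10^32≡9, 10^64≡3, 10^128≡9, 10^256≡3, 10^512≡9, 10^1024≡3.
1460 = 4 + 16 + 32 + 128 + 256 + 1024, so 10^1460 ≡ 3·3·9·9·3·3 ≡ 9 (mod 13).

9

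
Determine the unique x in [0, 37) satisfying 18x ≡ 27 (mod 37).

18⁻¹ ≡ 35 (mod 37) because 18·35 = 630 = 17·37 + 1.
Multiplying both sides by 35: x ≡ 35·27 = 945 ≡ 20 (mod 37).

20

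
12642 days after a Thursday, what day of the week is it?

Thursday

12642 mod 7 = 0 (since 1806·7 = 12642).
Thursday + 0 days → Thursday.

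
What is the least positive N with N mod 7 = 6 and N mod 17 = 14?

x ≡ 6 (mod 7) gives x ∈ {6, 13, 20, 27, 34, 41, 48}.
The first of these with x mod 17 = 14 is 48.

48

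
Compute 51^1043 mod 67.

31

Successive squares of 51 mod 67: 51^1≡51, 51^2≡55, 51^4≡10, 51^8≡33, 51^16≡17, 51^32≡21, 51^64≡39, 51^128≡47, 51^256≡65, 51^512≡4, 51^1024≡16.
Since 1043 = 1 + 2 + 16 + 1024 in binary, 51^1043 ≡ 51·55·17·16 ≡ 31 (mod 67).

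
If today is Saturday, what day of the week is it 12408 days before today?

12408 − 1772·7 = 4, so 12408 ≡ 4 (mod 7).
Saturday − 4 days → Tuesday.

Tuesday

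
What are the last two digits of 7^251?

43

Successive squares of 7 mod 100: 7^1≡7, 7^2≡49, 7^4≡1, 7^8≡1, 7^16≡1, 7^32≡1, 7^64≡1, 7^128≡1.
Since 251 = 1 + 2 + 8 + 16 + 32 + 64 + 128 in binary, 7^251 ≡ 7·49·1·1·1·1·1 ≡ 43 (mod 100).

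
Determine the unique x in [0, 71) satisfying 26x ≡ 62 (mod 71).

57

26⁻¹ ≡ 41 (mod 71) because 26·41 = 1066 = 15·71 + 1.
Multiplying both sides by 41: x ≡ 41·62 = 2542 ≡ 57 (mod 71).
Check: 26·57 = 1482 = 20·71 + 62.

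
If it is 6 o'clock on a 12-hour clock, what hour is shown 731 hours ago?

731 mod 12 = 11 (since 60·12 = 720).
6 − 11 → 7 on a 12-hour dial.

7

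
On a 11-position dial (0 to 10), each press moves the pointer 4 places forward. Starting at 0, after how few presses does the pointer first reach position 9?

The inverse of 4 mod 11 is 3 (since 4·3 = 12 ≡ 1).
Multiplying both sides by 3: x ≡ 3·9 = 27 ≡ 5 (mod 11).
Check: 4·5 = 20 = 1·11 + 9.

5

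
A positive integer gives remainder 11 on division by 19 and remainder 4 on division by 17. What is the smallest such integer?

106

x ≡ 4 (mod 17) gives x ∈ {4, 21, 38, 55, 72, 89, 106}.
The first of these with x mod 19 = 11 is 106.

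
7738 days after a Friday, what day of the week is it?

Monday

Dividing 7738 by 7 gives quotient 1105 and remainder 3.
Friday + 3 days → Monday.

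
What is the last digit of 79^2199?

The units digit of 79^n cycles with period 2: 9, 1, …
2199 mod 2 = 1, so the last digit matches 9^1 = 9.

9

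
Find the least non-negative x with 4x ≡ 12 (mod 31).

3

4⁻¹ ≡ 8 (mod 31) because 4·8 = 32 = 1·31 + 1.
So x ≡ 8·12 = 96 ≡ 3 (mod 31).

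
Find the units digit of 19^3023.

Last digits of 9^n: 9, 1 (period 2).
3023 leaves remainder 1 on division by 2, so 19^3023 ends in 9.

9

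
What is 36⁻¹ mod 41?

8

36·8 = 288 = 7·41 + 1, so 36⁻¹ ≡ 8 (mod 41).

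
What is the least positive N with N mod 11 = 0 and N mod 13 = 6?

x ≡ 0 (mod 11) gives x ∈ {0, 11, 22, 33, 44, 55, 66, 77, …}.
The first of these with x mod 13 = 6 is 110.

110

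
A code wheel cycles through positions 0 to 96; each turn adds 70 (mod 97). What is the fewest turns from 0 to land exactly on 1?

79

97 = 1·70 + 27
70 = 2·27 + 16
27 = 1·16 + 11
16 = 1·11 + 5
11 = 2·5 + 1
5 = 5·1 + 0
Back-substituting gives 70·79 ≡ 1 (mod 97).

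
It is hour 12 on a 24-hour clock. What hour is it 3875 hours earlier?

1

3875 − 161·24 = 11, so 3875 ≡ 11 (mod 24).
(12 − 11) mod 24 = 1.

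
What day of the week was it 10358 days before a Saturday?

Monday

10358 mod 7 = 5 (since 1479·7 = 10353).
Saturday − 5 days → Monday.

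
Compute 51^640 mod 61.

By repeated squaring mod 61: 51^1≡51, 51^2≡39, 51^4≡57, 51^8≡16, 51^16≡12, 51^32≡22, 51^64≡57, 51^128≡16, 51^256≡12, 51^512≡22.
Since 640 = 128 + 512 in binary, 51^640 ≡ 16·22 ≡ 47 (mod 61).

47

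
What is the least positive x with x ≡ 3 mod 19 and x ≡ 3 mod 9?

3

x ≡ 3 (mod 9) gives x ∈ {3}.
The first of these with x mod 19 = 3 is 3.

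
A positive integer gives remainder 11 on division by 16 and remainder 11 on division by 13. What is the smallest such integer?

11

Since 13·5 ≡ 1 (mod 16), take x = 11 + 13·((11−11)·5 mod 16) = 11 + 13·0 = 11.
Check: 11 mod 16 = 11, 11 mod 13 = 11.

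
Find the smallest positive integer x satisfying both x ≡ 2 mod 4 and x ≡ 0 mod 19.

x ≡ 2 (mod 4) gives x ∈ {2, 6, 10, 14, 18, 22, 26, 30, …}.
The first of these with x mod 19 = 0 is 38.

38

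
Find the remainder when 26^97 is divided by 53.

31

Square-and-reduce mod 53: 26^1≡26, 26^2≡40, 26^4≡10, 26^8≡47, 26^16≡36, 26^32≡24, 26^64≡46.
97 = 1 + 32 + 64, so 26^97 ≡ 26·24·46 ≡ 31 (mod 53).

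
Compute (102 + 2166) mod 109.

Dividing 2166 by 109 gives quotient 19 and remainder 95.
(102 + 95) mod 109 = 88.

88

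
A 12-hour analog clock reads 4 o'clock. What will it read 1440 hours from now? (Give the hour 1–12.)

4

1440 − 120·12 = 0, so 1440 ≡ 0 (mod 12).
4 + 0 → 4 on a 12-hour dial.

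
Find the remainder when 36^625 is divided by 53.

36

Successive squares of 36 mod 53: 36^1≡36, 36^2≡24, 36^4≡46, 36^8≡49, 36^16≡16, 36^32≡44, 36^64≡28, 36^128≡42, 36^256≡15, 36^512≡13.
625 = 1 + 16 + 32 + 64 + 512, so 36^625 ≡ 36·16·44·28·13 ≡ 36 (mod 53).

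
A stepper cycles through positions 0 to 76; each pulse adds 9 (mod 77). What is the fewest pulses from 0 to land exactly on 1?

60

9·60 = 540 = 7·77 + 1, so 9⁻¹ ≡ 60 (mod 77).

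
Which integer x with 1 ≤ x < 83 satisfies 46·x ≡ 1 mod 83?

74

83 = 1·46 + 37
46 = 1·37 + 9
37 = 4·9 + 1
9 = 9·1 + 0
Back-substituting gives 46·74 ≡ 1 (mod 83).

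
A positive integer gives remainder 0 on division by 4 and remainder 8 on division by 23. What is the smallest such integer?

8

x ≡ 0 (mod 4) gives x ∈ {0, 4, 8}.
The first of these with x mod 23 = 8 is 8.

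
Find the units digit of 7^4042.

9

The units digit of 7^n cycles with period 4: 7, 9, 3, 1, …
4042 leaves remainder 2 on division by 4, so 7^4042 ends in 9.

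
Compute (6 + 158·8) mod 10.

0

158·8 = 1264.
1264 − 126·10 = 4, so 1264 ≡ 4 (mod 10).
(6 + 4) mod 10 = 0.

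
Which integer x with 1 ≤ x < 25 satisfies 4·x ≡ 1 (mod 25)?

25 = 6·4 + 1
4 = 4·1 + 0
Back-substituting gives 4·19 ≡ 1 (mod 25).

19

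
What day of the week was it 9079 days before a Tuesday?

9079 mod 7 = 0 (since 1297·7 = 9079).
Tuesday − 0 days → Tuesday.

Tuesday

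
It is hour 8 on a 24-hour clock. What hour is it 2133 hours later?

5

2133 − 88·24 = 21, so 2133 ≡ 21 (mod 24).
(8 + 21) mod 24 = 5.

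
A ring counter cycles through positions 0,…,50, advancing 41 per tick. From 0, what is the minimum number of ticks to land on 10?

50

41⁻¹ ≡ 5 (mod 51) because 41·5 = 205 = 4·51 + 1.
Multiplying both sides by 5: x ≡ 5·10 = 50 ≡ 50 (mod 51).
Check: 41·50 = 2050 = 40·51 + 10.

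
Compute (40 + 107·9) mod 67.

65

107·9 = 963.
963 mod 67 = 25 (since 14·67 = 938).
(40 + 25) mod 67 = 65.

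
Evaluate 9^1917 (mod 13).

1

By repeated squaring mod 13: 9^1≡9, 9^2≡3, 9^4≡9, 9^8≡3, 9^16≡9, 9^32≡3, 9^64≡9, 9^128≡3, 9^256≡9, 9^512≡3, 9^1024≡9.
1917 = 1 + 4 + 8 + 16 + 32 + 64 + 256 + 512 + 1024, so 9^1917 ≡ 9·9·3·9·3·9·9·3·9 ≡ 1 (mod 13).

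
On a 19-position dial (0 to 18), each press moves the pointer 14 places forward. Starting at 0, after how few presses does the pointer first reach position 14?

14⁻¹ ≡ 15 (mod 19) because 14·15 = 210 = 11·19 + 1.
Multiplying both sides by 15: x ≡ 15·14 = 210 ≡ 1 (mod 19).
Check: 14·1 = 14 = 0·19 + 14.

1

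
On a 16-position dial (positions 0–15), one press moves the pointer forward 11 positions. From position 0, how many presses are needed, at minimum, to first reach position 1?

16 = 1·11 + 5
11 = 2·5 + 1
5 = 5·1 + 0
Back-substituting gives 11·3 ≡ 1 (mod 16).

3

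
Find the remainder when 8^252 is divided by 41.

Square-and-reduce mod 41: 8^1≡8, 8^2≡23, 8^4≡37, 8^8≡16, 8^16≡10, 8^32≡18, 8^64≡37, 8^128≡16.
Since 252 = 4 + 8 + 16 + 32 + 64 + 128 in binary, 8^252 ≡ 37·16·10·18·37·16 ≡ 18 (mod 41).

18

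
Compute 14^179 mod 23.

By repeated squaring mod 23: 14^1≡14, 14^2≡12, 14^4≡6, 14^8≡13, 14^16≡8, 14^32≡18, 14^64≡2, 14^128≡4.
179 = 1 + 2 + 16 + 32 + 128, so 14^179 ≡ 14·12·8·18·4 ≡ 7 (mod 23).

7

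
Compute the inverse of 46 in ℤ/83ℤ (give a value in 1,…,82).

74

83 = 1·46 + 37
46 = 1·37 + 9
37 = 4·9 + 1
9 = 9·1 + 0
Back-substituting gives 46·74 ≡ 1 (mod 83).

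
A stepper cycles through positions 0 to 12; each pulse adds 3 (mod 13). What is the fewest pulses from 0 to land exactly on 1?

3·9 = 27 = 2·13 + 1, so 3⁻¹ ≡ 9 (mod 13).

9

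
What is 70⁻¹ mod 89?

70·14 = 980 = 11·89 + 1, so 70⁻¹ ≡ 14 (mod 89).

14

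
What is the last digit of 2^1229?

Powers of 2 mod 10 repeat with period 4: 2, 4, 8, 6.
1229 leaves remainder 1 on division by 4, so 2^1229 ends in 2.

2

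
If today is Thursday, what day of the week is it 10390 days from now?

10390 − 1484·7 = 2, so 10390 ≡ 2 (mod 7).
Thursday + 2 days → Saturday.

Saturday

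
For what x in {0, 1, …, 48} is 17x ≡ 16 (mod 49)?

17⁻¹ ≡ 26 (mod 49) because 17·26 = 442 = 9·49 + 1.
Multiplying both sides by 26: x ≡ 26·16 = 416 ≡ 24 (mod 49).

24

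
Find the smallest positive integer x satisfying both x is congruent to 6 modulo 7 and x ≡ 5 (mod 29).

34

x ≡ 6 (mod 7) gives x ∈ {6, 13, 20, 27, 34}.
The first of these with x mod 29 = 5 is 34.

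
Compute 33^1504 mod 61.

Square-and-reduce mod 61: 33^1≡33, 33^2≡52, 33^4≡20, 33^8≡34, 33^16≡58, 33^32≡9, 33^64≡20, 33^128≡34, 33^256≡58, 33^512≡9, 33^1024≡20.
1504 = 32 + 64 + 128 + 256 + 1024, so 33^1504 ≡ 9·20·34·58·20 ≡ 20 (mod 61).

20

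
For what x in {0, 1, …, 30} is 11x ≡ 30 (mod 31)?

14

The inverse of 11 mod 31 is 17 (since 11·17 = 187 ≡ 1).
Multiplying both sides by 17: x ≡ 17·30 = 510 ≡ 14 (mod 31).
Check: 11·14 = 154 = 4·31 + 30.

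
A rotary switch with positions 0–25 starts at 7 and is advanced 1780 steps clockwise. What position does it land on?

1780 − 68·26 = 12, so 1780 ≡ 12 (mod 26).
(7 + 12) mod 26 = 19.

19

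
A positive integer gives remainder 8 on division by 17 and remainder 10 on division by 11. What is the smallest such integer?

x ≡ 10 (mod 11) gives x ∈ {10, 21, 32, 43, 54, 65, 76}.
The first of these with x mod 17 = 8 is 76.

76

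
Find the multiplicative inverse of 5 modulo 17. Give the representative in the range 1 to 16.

17 = 3·5 + 2
5 = 2·2 + 1
2 = 2·1 + 0
Back-substituting gives 5·7 ≡ 1 (mod 17).

7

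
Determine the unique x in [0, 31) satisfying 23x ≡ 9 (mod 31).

26

23⁻¹ ≡ 27 (mod 31) because 23·27 = 621 = 20·31 + 1.
Multiplying both sides by 27: x ≡ 27·9 = 243 ≡ 26 (mod 31).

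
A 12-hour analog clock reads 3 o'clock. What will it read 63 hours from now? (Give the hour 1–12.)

6

63 = 5·12 + 3, so 63 mod 12 = 3.
3 + 3 → 6 on a 12-hour dial.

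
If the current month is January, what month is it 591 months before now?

Dividing 591 by 12 gives quotient 49 and remainder 3.
January − 3 months → October.

October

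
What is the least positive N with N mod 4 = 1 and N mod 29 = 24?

53

x ≡ 1 (mod 4) gives x ∈ {1, 5, 9, 13, 17, 21, 25, 29, …}.
The first of these with x mod 29 = 24 is 53.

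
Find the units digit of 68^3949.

The units digit of 68^n cycles with period 4: 8, 4, 2, 6, …
3949 leaves remainder 1 on division by 4, so 68^3949 ends in 8.

8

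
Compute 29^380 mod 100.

1

Successive squares of 29 mod 100: 29^1≡29, 29^2≡41, 29^4≡81, 29^8≡61, 29^16≡21, 29^32≡41, 29^64≡81, 29^128≡61, 29^256≡21.
Since 380 = 4 + 8 + 16 + 32 + 64 + 256 in binary, 29^380 ≡ 81·61·21·41·81·21 ≡ 1 (mod 100).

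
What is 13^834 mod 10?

Last digits of 3^n: 3, 9, 7, 1 (period 4).
834 mod 4 = 2, so the last digit matches 3^2 = 9.

9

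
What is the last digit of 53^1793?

3

Last digits of 3^n: 3, 9, 7, 1 (period 4).
1793 mod 4 = 1, so the last digit matches 3^1 = 3.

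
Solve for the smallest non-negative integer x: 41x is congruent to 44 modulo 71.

41⁻¹ ≡ 26 (mod 71) because 41·26 = 1066 = 15·71 + 1.
So x ≡ 26·44 = 1144 ≡ 8 (mod 71).

8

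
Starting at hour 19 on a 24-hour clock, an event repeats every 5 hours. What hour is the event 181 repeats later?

181·5 = 905.
905 − 37·24 = 17, so 905 ≡ 17 (mod 24).
(19 + 17) mod 24 = 12.

12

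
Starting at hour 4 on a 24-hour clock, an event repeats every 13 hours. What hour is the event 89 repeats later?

9

89·13 = 1157.
Dividing 1157 by 24 gives quotient 48 and remainder 5.
(4 + 5) mod 24 = 9.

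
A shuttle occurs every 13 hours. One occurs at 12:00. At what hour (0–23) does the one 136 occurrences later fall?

136·13 = 1768.
1768 − 73·24 = 16, so 1768 ≡ 16 (mod 24).
(12 + 16) mod 24 = 4.

4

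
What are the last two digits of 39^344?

By repeated squaring mod 100: 39^1≡39, 39^2≡21, 39^4≡41, 39^8≡81, 39^16≡61, 39^32≡21, 39^64≡41, 39^128≡81, 39^256≡61.
Since 344 = 8 + 16 + 64 + 256 in binary, 39^344 ≡ 81·61·41·61 ≡ 41 (mod 100).

41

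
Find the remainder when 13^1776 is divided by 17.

Square-and-reduce mod 17: 13^1≡13, 13^2≡16, 13^4≡1, 13^8≡1, 13^16≡1, 13^32≡1, 13^64≡1, 13^128≡1, 13^256≡1, 13^512≡1, 13^1024≡1.
1776 = 16 + 32 + 64 + 128 + 512 + 1024, so 13^1776 ≡ 1·1·1·1·1·1 ≡ 1 (mod 17).

1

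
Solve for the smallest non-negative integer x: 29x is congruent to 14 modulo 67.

29⁻¹ ≡ 37 (mod 67) because 29·37 = 1073 = 16·67 + 1.
So x ≡ 37·14 = 518 ≡ 49 (mod 67).

49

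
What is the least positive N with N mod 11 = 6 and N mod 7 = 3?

17

x ≡ 3 (mod 7) gives x ∈ {3, 10, 17}.
The first of these with x mod 11 = 6 is 17.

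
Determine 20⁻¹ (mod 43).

28

43 = 2·20 + 3
20 = 6·3 + 2
3 = 1·2 + 1
2 = 2·1 + 0
Back-substituting gives 20·28 ≡ 1 (mod 43).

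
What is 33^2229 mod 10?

The units digit of 33^n cycles with period 4: 3, 9, 7, 1, …
2229 mod 4 = 1, so the last digit matches 3^1 = 3.

3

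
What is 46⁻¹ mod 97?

19

97 = 2·46 + 5
46 = 9·5 + 1
5 = 5·1 + 0
Back-substituting gives 46·19 ≡ 1 (mod 97).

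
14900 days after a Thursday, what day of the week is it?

Monday

Dividing 14900 by 7 gives quotient 2128 and remainder 4.
Thursday + 4 days → Monday.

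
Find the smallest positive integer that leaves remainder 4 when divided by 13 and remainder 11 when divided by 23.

264

x ≡ 4 (mod 13) gives x ∈ {4, 17, 30, 43, 56, 69, 82, 95, …}.
The first of these with x mod 23 = 11 is 264.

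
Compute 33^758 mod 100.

By repeated squaring mod 100: 33^1≡33, 33^2≡89, 33^4≡21, 33^8≡41, 33^16≡81, 33^32≡61, 33^64≡21, 33^128≡41, 33^256≡81, 33^512≡61.
758 = 2 + 4 + 16 + 32 + 64 + 128 + 512, so 33^758 ≡ 89·21·81·61·21·41·61 ≡ 9 (mod 100).

9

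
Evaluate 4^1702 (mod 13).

9

By repeated squaring mod 13: 4^1≡4, 4^2≡3, 4^4≡9, 4^8≡3, 4^16≡9, 4^32≡3, 4^64≡9, 4^128≡3, 4^256≡9, 4^512≡3, 4^1024≡9.
1702 = 2 + 4 + 32 + 128 + 512 + 1024, so 4^1702 ≡ 3·9·3·3·3·9 ≡ 9 (mod 13).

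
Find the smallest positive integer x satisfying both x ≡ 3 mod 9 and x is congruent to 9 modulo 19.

Since 19·1 ≡ 1 (mod 9), take x = 9 + 19·((3−9)·1 mod 9) = 9 + 19·3 = 66.
Check: 66 mod 9 = 3, 66 mod 19 = 9.

66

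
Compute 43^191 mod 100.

7

By repeated squaring mod 100: 43^1≡43, 43^2≡49, 43^4≡1, 43^8≡1, 43^16≡1, 43^32≡1, 43^64≡1, 43^128≡1.
191 = 1 + 2 + 4 + 8 + 16 + 32 + 128, so 43^191 ≡ 43·49·1·1·1·1·1 ≡ 7 (mod 100).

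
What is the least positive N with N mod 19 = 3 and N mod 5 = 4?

x ≡ 4 (mod 5) gives x ∈ {4, 9, 14, 19, 24, 29, 34, 39, …}.
The first of these with x mod 19 = 3 is 79.

79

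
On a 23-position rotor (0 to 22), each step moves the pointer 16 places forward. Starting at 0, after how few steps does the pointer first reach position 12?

18

16⁻¹ ≡ 13 (mod 23) because 16·13 = 208 = 9·23 + 1.
Multiplying both sides by 13: x ≡ 13·12 = 156 ≡ 18 (mod 23).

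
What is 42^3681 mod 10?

2

Last digits of 2^n: 2, 4, 8, 6 (period 4).
3681 leaves remainder 1 on division by 4, so 42^3681 ends in 2.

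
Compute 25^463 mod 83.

Successive squares of 25 mod 83: 25^1≡25, 25^2≡44, 25^4≡27, 25^8≡65, 25^16≡75, 25^32≡64, 25^64≡29, 25^128≡11, 25^256≡38.
463 = 1 + 2 + 4 + 8 + 64 + 128 + 256, so 25^463 ≡ 25·44·27·65·29·11·38 ≡ 12 (mod 83).

12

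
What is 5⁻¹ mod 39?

39 = 7·5 + 4
5 = 1·4 + 1
4 = 4·1 + 0
Back-substituting gives 5·8 ≡ 1 (mod 39).

8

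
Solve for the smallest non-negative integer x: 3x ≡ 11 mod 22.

3⁻¹ ≡ 15 (mod 22) because 3·15 = 45 = 2·22 + 1.
Multiplying both sides by 15: x ≡ 15·11 = 165 ≡ 11 (mod 22).

11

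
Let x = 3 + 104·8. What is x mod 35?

30

104·8 = 832.
832 − 23·35 = 27, so 832 ≡ 27 (mod 35).
(3 + 27) mod 35 = 30.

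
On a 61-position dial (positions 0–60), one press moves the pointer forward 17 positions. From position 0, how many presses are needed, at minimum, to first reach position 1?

61 = 3·17 + 10
17 = 1·10 + 7
10 = 1·7 + 3
7 = 2·3 + 1
3 = 3·1 + 0
Back-substituting gives 17·18 ≡ 1 (mod 61).

18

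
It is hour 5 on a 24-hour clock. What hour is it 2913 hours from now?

Dividing 2913 by 24 gives quotient 121 and remainder 9.
(5 + 9) mod 24 = 14.

14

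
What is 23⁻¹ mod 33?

33 = 1·23 + 10
23 = 2·10 + 3
10 = 3·3 + 1
3 = 3·1 + 0
Back-substituting gives 23·23 ≡ 1 (mod 33).

23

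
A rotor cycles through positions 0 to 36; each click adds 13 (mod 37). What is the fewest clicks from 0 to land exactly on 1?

13·20 = 260 = 7·37 + 1, so 13⁻¹ ≡ 20 (mod 37).

20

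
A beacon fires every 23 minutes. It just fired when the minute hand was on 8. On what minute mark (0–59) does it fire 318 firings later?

318·23 = 7314.
7314 mod 60 = 54 (since 121·60 = 7260).
(8 + 54) mod 60 = 2.

2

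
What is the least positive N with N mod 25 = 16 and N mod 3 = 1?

x ≡ 1 (mod 3) gives x ∈ {1, 4, 7, 10, 13, 16}.
The first of these with x mod 25 = 16 is 16.

16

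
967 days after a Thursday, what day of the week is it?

Friday

967 mod 7 = 1 (since 138·7 = 966).
Thursday + 1 day → Friday.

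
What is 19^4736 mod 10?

Powers of 9 mod 10 repeat with period 2: 9, 1.
4736 leaves remainder 0 on division by 2, so 19^4736 ends in 1.

1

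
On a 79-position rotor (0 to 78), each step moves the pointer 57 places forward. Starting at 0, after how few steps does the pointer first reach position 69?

The inverse of 57 mod 79 is 61 (since 57·61 = 3477 ≡ 1).
Multiplying both sides by 61: x ≡ 61·69 = 4209 ≡ 22 (mod 79).
Check: 57·22 = 1254 = 15·79 + 69.

22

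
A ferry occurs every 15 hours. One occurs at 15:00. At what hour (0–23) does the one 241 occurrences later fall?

241·15 = 3615.
3615 − 150·24 = 15, so 3615 ≡ 15 (mod 24).
(15 + 15) mod 24 = 6.

6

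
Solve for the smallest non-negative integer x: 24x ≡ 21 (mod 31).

28

24⁻¹ ≡ 22 (mod 31) because 24·22 = 528 = 17·31 + 1.
Multiplying both sides by 22: x ≡ 22·21 = 462 ≡ 28 (mod 31).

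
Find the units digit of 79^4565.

Powers of 9 mod 10 repeat with period 2: 9, 1.
4565 mod 2 = 1, so the last digit matches 9^1 = 9.

9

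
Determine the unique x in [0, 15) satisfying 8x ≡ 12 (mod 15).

8⁻¹ ≡ 2 (mod 15) because 8·2 = 16 = 1·15 + 1.
So x ≡ 2·12 = 24 ≡ 9 (mod 15).

9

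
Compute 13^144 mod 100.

Square-and-reduce mod 100: 13^1≡13, 13^2≡69, 13^4≡61, 13^8≡21, 13^16≡41, 13^32≡81, 13^64≡61, 13^128≡21.
144 = 16 + 128, so 13^144 ≡ 41·21 ≡ 61 (mod 100).

61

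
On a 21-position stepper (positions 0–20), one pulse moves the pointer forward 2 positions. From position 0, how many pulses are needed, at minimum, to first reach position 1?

21 = 10·2 + 1
2 = 2·1 + 0
Back-substituting gives 2·11 ≡ 1 (mod 21).

11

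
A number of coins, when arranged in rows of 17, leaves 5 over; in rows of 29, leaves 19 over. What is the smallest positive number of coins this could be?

Since 29·10 ≡ 1 (mod 17), take x = 19 + 29·((5−19)·10 mod 17) = 19 + 29·13 = 396.
Check: 396 mod 17 = 5, 396 mod 29 = 19.

396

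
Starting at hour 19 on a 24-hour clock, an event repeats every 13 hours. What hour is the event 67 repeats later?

2

67·13 = 871.
Dividing 871 by 24 gives quotient 36 and remainder 7.
(19 + 7) mod 24 = 2.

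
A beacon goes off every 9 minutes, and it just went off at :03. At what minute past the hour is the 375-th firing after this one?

375·9 = 3375.
3375 = 56·60 + 15, so 3375 mod 60 = 15.
(3 + 15) mod 60 = 18.

18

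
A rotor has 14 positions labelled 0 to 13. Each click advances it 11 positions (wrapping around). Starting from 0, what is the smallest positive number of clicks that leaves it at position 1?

9

14 = 1·11 + 3
11 = 3·3 + 2
3 = 1·2 + 1
2 = 2·1 + 0
Back-substituting gives 11·9 ≡ 1 (mod 14).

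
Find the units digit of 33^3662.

9

Powers of 3 mod 10 repeat with period 4: 3, 9, 7, 1.
3662 mod 4 = 2, so the last digit matches 3^2 = 9.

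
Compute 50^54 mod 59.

5

By repeated squaring mod 59: 50^1≡50, 50^2≡22, 50^4≡12, 50^8≡26, 50^16≡27, 50^32≡21.
54 = 2 + 4 + 16 + 32, so 50^54 ≡ 22·12·27·21 ≡ 5 (mod 59).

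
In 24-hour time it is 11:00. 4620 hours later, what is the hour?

23

4620 − 192·24 = 12, so 4620 ≡ 12 (mod 24).
(11 + 12) mod 24 = 23.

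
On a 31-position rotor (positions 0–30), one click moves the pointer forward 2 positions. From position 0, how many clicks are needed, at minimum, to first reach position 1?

2·16 = 32 = 1·31 + 1, so 2⁻¹ ≡ 16 (mod 31).

16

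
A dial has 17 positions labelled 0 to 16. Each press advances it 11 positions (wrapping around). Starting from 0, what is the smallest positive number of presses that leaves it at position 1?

17 = 1·11 + 6
11 = 1·6 + 5
6 = 1·5 + 1
5 = 5·1 + 0
Back-substituting gives 11·14 ≡ 1 (mod 17).

14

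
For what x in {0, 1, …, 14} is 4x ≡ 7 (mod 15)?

4⁻¹ ≡ 4 (mod 15) because 4·4 = 16 = 1·15 + 1.
Multiplying both sides by 4: x ≡ 4·7 = 28 ≡ 13 (mod 15).

13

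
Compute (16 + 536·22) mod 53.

42

536·22 = 11792.
Dividing 11792 by 53 gives quotient 222 and remainder 26.
(16 + 26) mod 53 = 42.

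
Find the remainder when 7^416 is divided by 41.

Square-and-reduce mod 41: 7^1≡7, 7^2≡8, 7^4≡23, 7^8≡37, 7^16≡16, 7^32≡10, 7^64≡18, 7^128≡37, 7^256≡16.
416 = 32 + 128 + 256, so 7^416 ≡ 10·37·16 ≡ 16 (mod 41).

16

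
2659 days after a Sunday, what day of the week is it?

Dividing 2659 by 7 gives quotient 379 and remainder 6.
Sunday + 6 days → Saturday.

Saturday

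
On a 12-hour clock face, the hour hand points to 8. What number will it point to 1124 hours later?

4

1124 mod 12 = 8 (since 93·12 = 1116).
8 + 8 → 4 on a 12-hour dial.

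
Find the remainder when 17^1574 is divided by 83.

Square-and-reduce mod 83: 17^1≡17, 17^2≡40, 17^4≡23, 17^8≡31, 17^16≡48, 17^32≡63, 17^64≡68, 17^128≡59, 17^256≡78, 17^512≡25, 17^1024≡44.
Since 1574 = 2 + 4 + 32 + 512 + 1024 in binary, 17^1574 ≡ 40·23·63·25·44 ≡ 48 (mod 83).

48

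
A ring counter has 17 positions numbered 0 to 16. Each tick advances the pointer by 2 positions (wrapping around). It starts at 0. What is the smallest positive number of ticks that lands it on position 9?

2⁻¹ ≡ 9 (mod 17) because 2·9 = 18 = 1·17 + 1.
Multiplying both sides by 9: x ≡ 9·9 = 81 ≡ 13 (mod 17).

13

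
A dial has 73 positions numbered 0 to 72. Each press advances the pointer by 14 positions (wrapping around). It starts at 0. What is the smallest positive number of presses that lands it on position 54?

14⁻¹ ≡ 47 (mod 73) because 14·47 = 658 = 9·73 + 1.
Multiplying both sides by 47: x ≡ 47·54 = 2538 ≡ 56 (mod 73).
Check: 14·56 = 784 = 10·73 + 54.

56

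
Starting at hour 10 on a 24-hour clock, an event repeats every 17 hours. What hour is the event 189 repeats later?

189·17 = 3213.
3213 − 133·24 = 21, so 3213 ≡ 21 (mod 24).
(10 + 21) mod 24 = 7.

7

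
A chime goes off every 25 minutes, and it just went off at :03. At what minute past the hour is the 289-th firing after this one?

28

289·25 = 7225.
Dividing 7225 by 60 gives quotient 120 and remainder 25.
(3 + 25) mod 60 = 28.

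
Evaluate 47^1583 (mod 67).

10

Successive squares of 47 mod 67: 47^1≡47, 47^2≡65, 47^4≡4, 47^8≡16, 47^16≡55, 47^32≡10, 47^64≡33, 47^128≡17, 47^256≡21, 47^512≡39, 47^1024≡47.
1583 = 1 + 2 + 4 + 8 + 32 + 512 + 1024, so 47^1583 ≡ 47·65·4·16·10·39·47 ≡ 10 (mod 67).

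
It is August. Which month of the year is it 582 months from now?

582 − 48·12 = 6, so 582 ≡ 6 (mod 12).
August + 6 months → February.

February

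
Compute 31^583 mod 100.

91

Square-and-reduce mod 100: 31^1≡31, 31^2≡61, 31^4≡21, 31^8≡41, 31^16≡81, 31^32≡61, 31^64≡21, 31^128≡41, 31^256≡81, 31^512≡61.
583 = 1 + 2 + 4 + 64 + 512, so 31^583 ≡ 31·61·21·21·61 ≡ 91 (mod 100).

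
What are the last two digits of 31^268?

Successive squares of 31 mod 100: 31^1≡31, 31^2≡61, 31^4≡21, 31^8≡41, 31^16≡81, 31^32≡61, 31^64≡21, 31^128≡41, 31^256≡81.
Since 268 = 4 + 8 + 256 in binary, 31^268 ≡ 21·41·81 ≡ 41 (mod 100).

41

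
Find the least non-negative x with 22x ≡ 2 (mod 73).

20

The inverse of 22 mod 73 is 10 (since 22·10 = 220 ≡ 1).
So x ≡ 10·2 = 20 ≡ 20 (mod 73).
Check: 22·20 = 440 = 6·73 + 2.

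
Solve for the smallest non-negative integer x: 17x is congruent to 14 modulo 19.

17⁻¹ ≡ 9 (mod 19) because 17·9 = 153 = 8·19 + 1.
So x ≡ 9·14 = 126 ≡ 12 (mod 19).

12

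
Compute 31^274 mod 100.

Square-and-reduce mod 100: 31^1≡31, 31^2≡61, 31^4≡21, 31^8≡41, 31^16≡81, 31^32≡61, 31^64≡21, 31^128≡41, 31^256≡81.
274 = 2 + 16 + 256, so 31^274 ≡ 61·81·81 ≡ 21 (mod 100).

21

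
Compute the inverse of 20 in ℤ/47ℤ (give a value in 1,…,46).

47 = 2·20 + 7
20 = 2·7 + 6
7 = 1·6 + 1
6 = 6·1 + 0
Back-substituting gives 20·40 ≡ 1 (mod 47).

40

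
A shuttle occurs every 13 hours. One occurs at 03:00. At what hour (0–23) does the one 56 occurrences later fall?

11

56·13 = 728.
728 = 30·24 + 8, so 728 mod 24 = 8.
(3 + 8) mod 24 = 11.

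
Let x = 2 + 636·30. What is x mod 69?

38

636·30 = 19080.
19080 mod 69 = 36 (since 276·69 = 19044).
(2 + 36) mod 69 = 38.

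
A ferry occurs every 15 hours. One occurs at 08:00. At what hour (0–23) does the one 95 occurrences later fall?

95·15 = 1425.
1425 − 59·24 = 9, so 1425 ≡ 9 (mod 24).
(8 + 9) mod 24 = 17.

17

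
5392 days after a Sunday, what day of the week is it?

Dividing 5392 by 7 gives quotient 770 and remainder 2.
Sunday + 2 days → Tuesday.

Tuesday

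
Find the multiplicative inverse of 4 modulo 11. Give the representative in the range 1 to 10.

4·3 = 12 = 1·11 + 1, so 4⁻¹ ≡ 3 (mod 11).

3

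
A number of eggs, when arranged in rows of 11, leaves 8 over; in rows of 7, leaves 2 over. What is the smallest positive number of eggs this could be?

30

Since 7·8 ≡ 1 (mod 11), take x = 2 + 7·((8−2)·8 mod 11) = 2 + 7·4 = 30.
Check: 30 mod 11 = 8, 30 mod 7 = 2.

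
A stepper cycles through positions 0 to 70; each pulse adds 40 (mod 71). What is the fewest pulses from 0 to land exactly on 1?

40·16 = 640 = 9·71 + 1, so 40⁻¹ ≡ 16 (mod 71).

16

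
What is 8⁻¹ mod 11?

7

8·7 = 56 = 5·11 + 1, so 8⁻¹ ≡ 7 (mod 11).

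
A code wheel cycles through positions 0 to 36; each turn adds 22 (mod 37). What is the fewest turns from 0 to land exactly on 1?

22·32 = 704 = 19·37 + 1, so 22⁻¹ ≡ 32 (mod 37).

32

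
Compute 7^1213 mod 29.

By repeated squaring mod 29: 7^1≡7, 7^2≡20, 7^4≡23, 7^8≡7, 7^16≡20, 7^32≡23, 7^64≡7, 7^128≡20, 7^256≡23, 7^512≡7, 7^1024≡20.
Since 1213 = 1 + 4 + 8 + 16 + 32 + 128 + 1024 in binary, 7^1213 ≡ 7·23·7·20·23·20·20 ≡ 20 (mod 29).

20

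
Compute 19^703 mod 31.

Successive squares of 19 mod 31: 19^1≡19, 19^2≡20, 19^4≡28, 19^8≡9, 19^16≡19, 19^32≡20, 19^64≡28, 19^128≡9, 19^256≡19, 19^512≡20.
703 = 1 + 2 + 4 + 8 + 16 + 32 + 128 + 512, so 19^703 ≡ 19·20·28·9·19·20·9·20 ≡ 14 (mod 31).

14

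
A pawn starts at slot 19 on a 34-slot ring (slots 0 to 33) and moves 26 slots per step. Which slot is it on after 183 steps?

183·26 = 4758.
Dividing 4758 by 34 gives quotient 139 and remainder 32.
(19 + 32) mod 34 = 17.

17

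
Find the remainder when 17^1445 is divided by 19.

Square-and-reduce mod 19: 17^1≡17, 17^2≡4, 17^4≡16, 17^8≡9, 17^16≡5, 17^32≡6, 17^64≡17, 17^128≡4, 17^256≡16, 17^512≡9, 17^1024≡5.
1445 = 1 + 4 + 32 + 128 + 256 + 1024, so 17^1445 ≡ 17·16·6·4·16·5 ≡ 6 (mod 19).

6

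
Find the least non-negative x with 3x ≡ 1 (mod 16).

11

3⁻¹ ≡ 11 (mod 16) because 3·11 = 33 = 2·16 + 1.
So x ≡ 11·1 = 11 ≡ 11 (mod 16).
Check: 3·11 = 33 = 2·16 + 1.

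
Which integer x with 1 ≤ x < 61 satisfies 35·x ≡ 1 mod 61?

7

61 = 1·35 + 26
35 = 1·26 + 9
26 = 2·9 + 8
9 = 1·8 + 1
8 = 8·1 + 0
Back-substituting gives 35·7 ≡ 1 (mod 61).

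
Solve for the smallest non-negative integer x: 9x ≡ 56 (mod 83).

80

9⁻¹ ≡ 37 (mod 83) because 9·37 = 333 = 4·83 + 1.
So x ≡ 37·56 = 2072 ≡ 80 (mod 83).
Check: 9·80 = 720 = 8·83 + 56.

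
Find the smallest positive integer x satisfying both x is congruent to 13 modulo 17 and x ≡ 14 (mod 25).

64

Since 25·15 ≡ 1 (mod 17), take x = 14 + 25·((13−14)·15 mod 17) = 14 + 25·2 = 64.
Check: 64 mod 17 = 13, 64 mod 25 = 14.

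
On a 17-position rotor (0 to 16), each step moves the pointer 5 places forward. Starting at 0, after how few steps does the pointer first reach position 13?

6

The inverse of 5 mod 17 is 7 (since 5·7 = 35 ≡ 1).
So x ≡ 7·13 = 91 ≡ 6 (mod 17).
Check: 5·6 = 30 = 1·17 + 13.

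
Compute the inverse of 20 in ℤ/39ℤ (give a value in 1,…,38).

39 = 1·20 + 19
20 = 1·19 + 1
19 = 19·1 + 0
Back-substituting gives 20·2 ≡ 1 (mod 39).

2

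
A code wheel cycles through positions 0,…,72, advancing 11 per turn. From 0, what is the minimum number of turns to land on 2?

The inverse of 11 mod 73 is 20 (since 11·20 = 220 ≡ 1).
Multiplying both sides by 20: x ≡ 20·2 = 40 ≡ 40 (mod 73).

40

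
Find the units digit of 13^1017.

Powers of 3 mod 10 repeat with period 4: 3, 9, 7, 1.
1017 leaves remainder 1 on division by 4, so 13^1017 ends in 3.

3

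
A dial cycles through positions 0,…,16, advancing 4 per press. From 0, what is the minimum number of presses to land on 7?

6

4⁻¹ ≡ 13 (mod 17) because 4·13 = 52 = 3·17 + 1.
Multiplying both sides by 13: x ≡ 13·7 = 91 ≡ 6 (mod 17).
Check: 4·6 = 24 = 1·17 + 7.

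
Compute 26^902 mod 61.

5

Successive squares of 26 mod 61: 26^1≡26, 26^2≡5, 26^4≡25, 26^8≡15, 26^16≡42, 26^32≡56, 26^64≡25, 26^128≡15, 26^256≡42, 26^512≡56.
902 = 2 + 4 + 128 + 256 + 512, so 26^902 ≡ 5·25·15·42·56 ≡ 5 (mod 61).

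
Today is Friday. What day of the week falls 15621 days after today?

15621 − 2231·7 = 4, so 15621 ≡ 4 (mod 7).
Friday + 4 days → Tuesday.

Tuesday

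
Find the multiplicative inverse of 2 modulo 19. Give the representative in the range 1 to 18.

10

19 = 9·2 + 1
2 = 2·1 + 0
Back-substituting gives 2·10 ≡ 1 (mod 19).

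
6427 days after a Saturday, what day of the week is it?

Dividing 6427 by 7 gives quotient 918 and remainder 1.
Saturday + 1 day → Sunday.

Sunday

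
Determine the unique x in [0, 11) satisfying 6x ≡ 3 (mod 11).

The inverse of 6 mod 11 is 2 (since 6·2 = 12 ≡ 1).
So x ≡ 2·3 = 6 ≡ 6 (mod 11).

6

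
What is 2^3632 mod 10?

The units digit of 2^n cycles with period 4: 2, 4, 8, 6, …
3632 leaves remainder 0 on division by 4, so 2^3632 ends in 6.

6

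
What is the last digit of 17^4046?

Last digits of 7^n: 7, 9, 3, 1 (period 4).
4046 mod 4 = 2, so the last digit matches 7^2 = 9.

9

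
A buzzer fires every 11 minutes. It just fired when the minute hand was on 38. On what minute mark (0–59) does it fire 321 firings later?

321·11 = 3531.
Dividing 3531 by 60 gives quotient 58 and remainder 51.
(38 + 51) mod 60 = 29.

29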